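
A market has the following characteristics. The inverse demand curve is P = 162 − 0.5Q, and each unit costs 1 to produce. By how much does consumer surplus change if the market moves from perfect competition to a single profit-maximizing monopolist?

Under competition P = MC = 1, so Q = (162 − 1)/0.5 = 322.
CS = ½·(162 − 1)·322 = 25921.
The monopolist equates marginal revenue to marginal cost: 162 − Q = 1, so Q = 161. From demand, P = 81.5.
CS = ½·(162 − 81.5)·161 = 6480.25.
Change in consumer surplus: 6480.25 − 25921 = −19440.75.

Consumer surplus falls by 19440.75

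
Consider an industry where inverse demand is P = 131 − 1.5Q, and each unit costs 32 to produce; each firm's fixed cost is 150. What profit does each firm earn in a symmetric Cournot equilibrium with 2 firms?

With 2 symmetric Cournot firms, each firm's FOC gives 131 − 4.5q = 32, so q = 22, Q = 2·22 = 44, and P = 65.
Each firm's profit = (65 − 32)·22 − 150 = 576.

π_i = 576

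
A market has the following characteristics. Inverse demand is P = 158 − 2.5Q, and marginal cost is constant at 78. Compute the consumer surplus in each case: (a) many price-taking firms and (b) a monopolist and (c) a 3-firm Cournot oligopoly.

Competitive firms price at marginal cost: P = 78, giving Q = 32.
CS = ½·(158 − 78)·32 = 1280.
The monopolist equates marginal revenue to marginal cost: 158 − 5Q = 78, so Q = 16. From demand, P = 118.
CS = ½·(158 − 118)·16 = 320.
With 3 symmetric Cournot firms, each firm's FOC gives 158 − 10q = 78, so q = 8, Q = 3·8 = 24, and P = 98.
CS = ½·(158 − 98)·24 = 720.

Competition: CS = 1280; Monopoly: CS = 320; Cournot: CS = 720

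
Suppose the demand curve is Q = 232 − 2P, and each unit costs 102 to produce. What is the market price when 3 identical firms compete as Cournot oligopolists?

Inverting demand: P = 116 − 0.5Q.
In a 3-firm Cournot equilibrium, symmetry and the first-order condition give q = (116 − 102)/(2) = 7. So Q = 21 and P = 105.5.

P = 105.5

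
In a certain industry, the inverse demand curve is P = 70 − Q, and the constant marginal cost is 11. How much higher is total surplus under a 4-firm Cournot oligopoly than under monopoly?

Monopoly sets MR = MC: 70 − 2Q = 11 ⇒ Q = 29.5, P = 70 − 29.5 = 40.5.
CS = ½·(70 − 40.5)·29.5 = 435.125; PS = (40.5 − 11)·29.5 = 870.25; TS = 1305.375.
With 4 symmetric Cournot firms, each firm's FOC gives 70 − 5q = 11, so q = 11.8, Q = 4·11.8 = 47.2, and P = 22.8.
CS = ½·(70 − 22.8)·47.2 = 1113.92; PS = (22.8 − 11)·47.2 = 556.96; TS = 1670.88.
Change in total surplus: 1670.88 − 1305.375 = 365.505.

TS rises by 365.505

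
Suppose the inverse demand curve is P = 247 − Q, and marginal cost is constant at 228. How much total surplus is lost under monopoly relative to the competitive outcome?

DWL = 45.125

Under competition P = MC = 228, so Q = (247 − 228)/1 = 19.
A monopolist chooses Q where MR = MC. MR = 247 − 2Q; setting this equal to 228 gives Q = 9.5 and P = 237.5.
DWL is the triangle between Q = 9.5 and Q = 19: ½·(19 − 9.5)·(237.5 − 228) = 45.125.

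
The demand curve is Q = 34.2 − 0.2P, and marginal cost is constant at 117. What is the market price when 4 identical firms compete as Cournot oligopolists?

P = 127.8

Inverting demand: P = 171 − 5Q.
With 4 symmetric Cournot firms, each firm's FOC gives 171 − 25q = 117, so q = 2.16, Q = 4·2.16 = 8.64, and P = 127.8.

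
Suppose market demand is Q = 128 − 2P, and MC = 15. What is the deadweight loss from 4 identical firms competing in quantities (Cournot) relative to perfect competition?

DWL = 96.04

Inverting demand: P = 64 − 0.5Q.
Under competition P = MC = 15, so Q = (64 − 15)/0.5 = 98.
Cournot with 4 identical firms: the symmetric best-response condition is 64 − 2.5q = 15. Each firm produces q = 19.6, total output Q = 78.4, price P = 24.8.
DWL is the triangle between Q = 78.4 and Q = 98: ½·(98 − 78.4)·(24.8 − 15) = 96.04.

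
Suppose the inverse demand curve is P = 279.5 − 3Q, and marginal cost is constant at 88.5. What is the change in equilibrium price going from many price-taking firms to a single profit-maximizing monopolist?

P rises by 95.5

Competitive firms price at marginal cost: P = 88.5, giving Q = 191/3.
A monopolist chooses Q where MR = MC. MR = 279.5 − 6Q; setting this equal to 88.5 gives Q = 191/6 and P = 184.
Change in equilibrium price: 184 − 88.5 = 95.5.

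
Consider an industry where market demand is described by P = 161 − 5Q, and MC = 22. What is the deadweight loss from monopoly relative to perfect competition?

Perfect competition: P = MC = 22, so 161 − 5Q = 22 and Q = 27.8.
Monopoly sets MR = MC: 161 − 10Q = 22 ⇒ Q = 13.9, P = 161 − 5·13.9 = 91.5.
DWL is the triangle between Q = 13.9 and Q = 27.8: ½·(27.8 − 13.9)·(91.5 − 22) = 483.025.

DWL = 483.025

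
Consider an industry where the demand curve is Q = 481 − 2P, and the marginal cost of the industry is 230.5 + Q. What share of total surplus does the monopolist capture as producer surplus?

PS/TS = 0.8

Inverting demand: P = 240.5 − 0.5Q.
A monopolist chooses Q where MR = MC. MR = 240.5 − Q; setting this equal to 230.5 + Q gives Q = 5 and P = 238.
CS = ½·(240.5 − 238)·5 = 6.25.
PS = P·Q − VC(Q) = 238·5 − (230.5·5 + ½·1·5²) = 25.
Share captured = PS/TS = 25/31.25 = 0.8.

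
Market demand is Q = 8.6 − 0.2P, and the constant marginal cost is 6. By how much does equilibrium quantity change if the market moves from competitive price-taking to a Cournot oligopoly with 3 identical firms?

Q falls by 1.85

Inverting demand: P = 43 − 5Q.
Perfect competition: P = MC = 6, so 43 − 5Q = 6 and Q = 7.4.
Cournot with 3 identical firms: the symmetric best-response condition is 43 − 20q = 6. Each firm produces q = 1.85, total output Q = 5.55, price P = 15.25.
Change in equilibrium quantity: 5.55 − 7.4 = −1.85.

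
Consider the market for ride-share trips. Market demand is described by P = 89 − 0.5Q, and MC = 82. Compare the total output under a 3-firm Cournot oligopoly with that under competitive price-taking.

Cournot: Q = 10.5; Competition: Q = 14

Cournot with 3 identical firms: the symmetric best-response condition is 89 − 2q = 82. Each firm produces q = 3.5, total output Q = 10.5, price P = 83.75.
Perfect competition: P = MC = 82, so 89 − 0.5Q = 82 and Q = 14.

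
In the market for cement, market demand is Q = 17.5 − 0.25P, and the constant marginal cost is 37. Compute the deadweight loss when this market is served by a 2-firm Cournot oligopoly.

DWL = 15.125

Inverting demand: P = 70 − 4Q.
Competitive firms price at marginal cost: P = 37, giving Q = 8.25.
Cournot with 2 identical firms: the symmetric best-response condition is 70 − 12q = 37. Each firm produces q = 2.75, total output Q = 5.5, price P = 48.
DWL is the triangle between Q = 5.5 and Q = 8.25: ½·(8.25 − 5.5)·(48 − 37) = 15.125.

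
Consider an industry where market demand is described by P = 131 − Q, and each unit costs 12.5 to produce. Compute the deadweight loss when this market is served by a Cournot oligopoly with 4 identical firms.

Perfect competition: P = MC = 12.5, so 131 − Q = 12.5 and Q = 118.5.
With 4 symmetric Cournot firms, each firm's FOC gives 131 − 5q = 12.5, so q = 23.7, Q = 4·23.7 = 94.8, and P = 36.2.
DWL is the triangle between Q = 94.8 and Q = 118.5: ½·(118.5 − 94.8)·(36.2 − 12.5) = 280.845.

DWL = 280.845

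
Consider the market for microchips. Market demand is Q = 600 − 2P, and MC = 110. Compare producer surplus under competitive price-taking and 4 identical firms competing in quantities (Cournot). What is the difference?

Producer surplus rises by 11552

Inverting demand: P = 300 − 0.5Q.
Under competition P = MC = 110, so Q = (300 − 110)/0.5 = 380.
PS = (110 − 110)·380 = 0.
In a 4-firm Cournot equilibrium, symmetry and the first-order condition give q = (300 − 110)/(2.5) = 76. So Q = 304 and P = 148.
PS = (148 − 110)·304 = 11552.
Change in producer surplus: 11552 − 0 = 11552.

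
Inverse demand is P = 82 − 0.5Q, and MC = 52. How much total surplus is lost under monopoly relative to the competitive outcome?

DWL = 225

Perfect competition: P = MC = 52, so 82 − 0.5Q = 52 and Q = 60.
The monopolist equates marginal revenue to marginal cost: 82 − Q = 52, so Q = 30. From demand, P = 67.
DWL is the triangle between Q = 30 and Q = 60: ½·(60 − 30)·(67 − 52) = 225.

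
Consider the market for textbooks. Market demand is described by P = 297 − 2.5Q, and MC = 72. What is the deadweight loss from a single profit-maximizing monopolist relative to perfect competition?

Perfect competition: P = MC = 72, so 297 − 2.5Q = 72 and Q = 90.
The monopolist equates marginal revenue to marginal cost: 297 − 5Q = 72, so Q = 45. From demand, P = 184.5.
DWL is the triangle between Q = 45 and Q = 90: ½·(90 − 45)·(184.5 − 72) = 2531.25.

DWL = 2531.25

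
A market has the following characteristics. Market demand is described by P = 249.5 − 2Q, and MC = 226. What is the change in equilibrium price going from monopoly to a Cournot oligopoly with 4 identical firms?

A monopolist chooses Q where MR = MC. MR = 249.5 − 4Q; setting this equal to 226 gives Q = 5.875 and P = 237.75.
Cournot with 4 identical firms: the symmetric best-response condition is 249.5 − 10q = 226. Each firm produces q = 2.35, total output Q = 9.4, price P = 230.7.
Change in equilibrium price: 230.7 − 237.75 = −7.05.

P falls by 7.05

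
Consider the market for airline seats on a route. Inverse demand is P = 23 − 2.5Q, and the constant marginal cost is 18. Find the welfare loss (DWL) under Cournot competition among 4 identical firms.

DWL = 0.2

Under competition P = MC = 18, so Q = (23 − 18)/2.5 = 2.
Cournot with 4 identical firms: the symmetric best-response condition is 23 − 12.5q = 18. Each firm produces q = 0.4, total output Q = 1.6, price P = 19.
DWL is the triangle between Q = 1.6 and Q = 2: ½·(2 − 1.6)·(19 − 18) = 0.2.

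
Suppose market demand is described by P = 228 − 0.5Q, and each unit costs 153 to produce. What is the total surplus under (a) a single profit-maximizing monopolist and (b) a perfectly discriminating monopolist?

Monopoly sets MR = MC: 228 − Q = 153 ⇒ Q = 75, P = 228 − 0.5·75 = 190.5.
CS = ½·(228 − 190.5)·75 = 1406.25; PS = (190.5 − 153)·75 = 2812.5; TS = 4218.75.
Under first-degree price discrimination the firm charges each unit its demand price and produces up to where P = MC, i.e. Q = 150. Consumer surplus is zero; producer surplus equals total surplus.
TS = 5625 (equal to competitive TS).

Monopoly: TS = 4218.75; Perfect PD: TS = 5625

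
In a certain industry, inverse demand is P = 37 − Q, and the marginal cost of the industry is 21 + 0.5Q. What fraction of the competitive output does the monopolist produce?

A monopolist chooses Q where MR = MC. MR = 37 − 2Q; setting this equal to 21 + 0.5Q gives Q = 6.4 and P = 30.6.
Under competition P = MC: 37 − Q = 21 + 0.5Q ⇒ Q = 32/3, P = 79/3.
Ratio Q_m/Q_c = 6.4/(32/3) = 0.6.

Q_m/Q_c = 0.6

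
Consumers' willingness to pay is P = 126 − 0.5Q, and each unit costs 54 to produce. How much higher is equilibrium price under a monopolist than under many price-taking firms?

Under competition P = MC = 54, so Q = (126 − 54)/0.5 = 144.
A monopolist chooses Q where MR = MC. MR = 126 − Q; setting this equal to 54 gives Q = 72 and P = 90.
Change in equilibrium price: 90 − 54 = 36.

P rises by 36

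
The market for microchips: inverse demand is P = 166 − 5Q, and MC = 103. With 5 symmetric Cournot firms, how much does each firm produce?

With 5 symmetric Cournot firms, each firm's FOC gives 166 − 30q = 103, so q = 2.1, Q = 5·2.1 = 10.5, and P = 113.5.

q_i = 2.1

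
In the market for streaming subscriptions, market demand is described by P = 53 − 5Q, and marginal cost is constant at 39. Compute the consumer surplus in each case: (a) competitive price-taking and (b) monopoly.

Competition: CS = 19.6; Monopoly: CS = 4.9

Under competition P = MC = 39, so Q = (53 − 39)/5 = 2.8.
CS = ½·(53 − 39)·2.8 = 19.6.
The monopolist equates marginal revenue to marginal cost: 53 − 10Q = 39, so Q = 1.4. From demand, P = 46.
CS = ½·(53 − 46)·1.4 = 4.9.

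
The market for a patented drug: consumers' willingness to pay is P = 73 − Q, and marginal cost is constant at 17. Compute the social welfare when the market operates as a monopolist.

TS = 1176

Monopoly sets MR = MC: 73 − 2Q = 17 ⇒ Q = 28, P = 73 − 28 = 45.
CS = ½·(73 − 45)·28 = 392; PS = (45 − 17)·28 = 784; TS = 1176.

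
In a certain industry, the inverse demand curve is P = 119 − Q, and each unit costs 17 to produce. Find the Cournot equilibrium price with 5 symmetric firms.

P = 34

Cournot with 5 identical firms: the symmetric best-response condition is 119 − 6q = 17. Each firm produces q = 17, total output Q = 85, price P = 34.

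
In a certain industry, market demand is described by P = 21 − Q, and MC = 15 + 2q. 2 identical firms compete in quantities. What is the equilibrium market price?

P = 18.6

With 2 symmetric Cournot firms, each firm's FOC gives 21 − 3q = 15 + 2q, so q = 1.2, Q = 2·1.2 = 2.4, and P = 18.6.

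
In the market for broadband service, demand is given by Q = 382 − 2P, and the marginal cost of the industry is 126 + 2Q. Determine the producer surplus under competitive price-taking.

PS = 676

Inverting demand: P = 191 − 0.5Q.
Competitive equilibrium sets price equal to marginal cost: 191 − 0.5Q = 126 + 2Q, so Q = 26 and P = 178.
PS = P·Q − VC(Q) = 178·26 − (126·26 + ½·2·26²) = 676.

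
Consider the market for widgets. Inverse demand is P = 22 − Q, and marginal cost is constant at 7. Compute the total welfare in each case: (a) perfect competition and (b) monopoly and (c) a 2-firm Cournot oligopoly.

Under competition P = MC = 7, so Q = (22 − 7)/1 = 15.
CS = ½·(22 − 7)·15 = 112.5; PS = (7 − 7)·15 = 0; TS = 112.5.
A monopolist chooses Q where MR = MC. MR = 22 − 2Q; setting this equal to 7 gives Q = 7.5 and P = 14.5.
CS = ½·(22 − 14.5)·7.5 = 28.125; PS = (14.5 − 7)·7.5 = 56.25; TS = 84.375.
In a 2-firm Cournot equilibrium, symmetry and the first-order condition give q = (22 − 7)/(3) = 5. So Q = 10 and P = 12.
CS = ½·(22 − 12)·10 = 50; PS = (12 − 7)·10 = 50; TS = 100.

Competition: TS = 112.5; Monopoly: TS = 84.375; Cournot: TS = 100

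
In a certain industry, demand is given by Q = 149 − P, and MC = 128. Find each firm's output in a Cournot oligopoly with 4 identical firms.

q_i = 4.2

Inverting demand: P = 149 − Q.
Cournot with 4 identical firms: the symmetric best-response condition is 149 − 5q = 128. Each firm produces q = 4.2, total output Q = 16.8, price P = 132.2.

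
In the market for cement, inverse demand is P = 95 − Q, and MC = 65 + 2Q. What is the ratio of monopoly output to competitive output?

Q_m/Q_c = 0.75

The monopolist equates marginal revenue to marginal cost: 95 − 2Q = 65 + 2Q, so Q = 7.5. From demand, P = 87.5.
Under competition P = MC: 95 − Q = 65 + 2Q ⇒ Q = 10, P = 85.
Ratio Q_m/Q_c = 7.5/10 = 0.75.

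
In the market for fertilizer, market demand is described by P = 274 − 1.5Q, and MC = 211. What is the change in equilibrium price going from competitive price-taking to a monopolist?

Equilibrium price rises by 31.5

Competitive firms price at marginal cost: P = 211, giving Q = 42.
Monopoly sets MR = MC: 274 − 3Q = 211 ⇒ Q = 21, P = 274 − 1.5·21 = 242.5.
Change in equilibrium price: 242.5 − 211 = 31.5.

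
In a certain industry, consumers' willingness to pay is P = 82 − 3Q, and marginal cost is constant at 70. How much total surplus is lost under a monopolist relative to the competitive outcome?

DWL = 6

Competitive firms price at marginal cost: P = 70, giving Q = 4.
Monopoly sets MR = MC: 82 − 6Q = 70 ⇒ Q = 2, P = 82 − 3·2 = 76.
DWL is the triangle between Q = 2 and Q = 4: ½·(4 − 2)·(76 − 70) = 6.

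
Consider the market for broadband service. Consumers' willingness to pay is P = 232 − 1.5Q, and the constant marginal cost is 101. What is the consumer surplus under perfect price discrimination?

With perfect price discrimination, output is the efficient level Q = 262/3 (where demand meets MC), but every buyer pays their willingness to pay: CS = 0 and PS = total surplus.
CS = 0.

CS = 0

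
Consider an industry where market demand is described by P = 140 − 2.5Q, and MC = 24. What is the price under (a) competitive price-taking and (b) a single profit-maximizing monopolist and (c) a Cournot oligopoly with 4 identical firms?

Competition: P = 24; Monopoly: P = 82; Cournot: P = 47.2

Competitive firms price at marginal cost: P = 24, giving Q = 46.4.
A monopolist chooses Q where MR = MC. MR = 140 − 5Q; setting this equal to 24 gives Q = 23.2 and P = 82.
In a 4-firm Cournot equilibrium, symmetry and the first-order condition give q = (140 − 24)/(12.5) = 9.28. So Q = 37.12 and P = 47.2.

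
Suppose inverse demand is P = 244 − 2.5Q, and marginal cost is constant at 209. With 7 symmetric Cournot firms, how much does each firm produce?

q_i = 1.75

In a 7-firm Cournot equilibrium, symmetry and the first-order condition give q = (244 − 209)/(20) = 1.75. So Q = 12.25 and P = 213.375.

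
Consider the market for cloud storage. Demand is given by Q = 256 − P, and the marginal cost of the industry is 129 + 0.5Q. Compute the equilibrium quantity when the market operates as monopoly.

Inverting demand: P = 256 − Q.
The monopolist equates marginal revenue to marginal cost: 256 − 2Q = 129 + 0.5Q, so Q = 50.8. From demand, P = 205.2.

Q = 50.8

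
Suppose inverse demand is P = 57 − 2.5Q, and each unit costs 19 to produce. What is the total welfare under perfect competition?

TS = 288.8

Perfect competition: P = MC = 19, so 57 − 2.5Q = 19 and Q = 15.2.
CS = ½·(57 − 19)·15.2 = 288.8; PS = (19 − 19)·15.2 = 0; TS = 288.8.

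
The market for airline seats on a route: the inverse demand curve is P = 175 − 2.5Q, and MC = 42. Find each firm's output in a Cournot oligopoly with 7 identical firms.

In a 7-firm Cournot equilibrium, symmetry and the first-order condition give q = (175 − 42)/(20) = 6.65. So Q = 46.55 and P = 58.625.

q_i = 6.65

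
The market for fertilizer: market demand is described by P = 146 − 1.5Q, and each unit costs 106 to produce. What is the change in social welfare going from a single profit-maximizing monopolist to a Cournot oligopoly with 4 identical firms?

TS rises by 112

The monopolist equates marginal revenue to marginal cost: 146 − 3Q = 106, so Q = 40/3. From demand, P = 126.
CS = ½·(146 − 126)·40/3 = 400/3; PS = (126 − 106)·40/3 = 800/3; TS = 400.
In a 4-firm Cournot equilibrium, symmetry and the first-order condition give q = (146 − 106)/(7.5) = 16/3. So Q = 64/3 and P = 114.
CS = ½·(146 − 114)·64/3 = 1024/3; PS = (114 − 106)·64/3 = 512/3; TS = 512.
Change in social welfare: 512 − 400 = 112.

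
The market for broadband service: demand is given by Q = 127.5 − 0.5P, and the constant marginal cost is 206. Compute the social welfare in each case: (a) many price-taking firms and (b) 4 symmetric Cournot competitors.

Inverting demand: P = 255 − 2Q.
Under competition P = MC = 206, so Q = (255 − 206)/2 = 24.5.
CS = ½·(255 − 206)·24.5 = 600.25; PS = (206 − 206)·24.5 = 0; TS = 600.25.
With 4 symmetric Cournot firms, each firm's FOC gives 255 − 10q = 206, so q = 4.9, Q = 4·4.9 = 19.6, and P = 215.8.
CS = ½·(255 − 215.8)·19.6 = 384.16; PS = (215.8 − 206)·19.6 = 192.08; TS = 576.24.

Competition: TS = 600.25; Cournot: TS = 576.24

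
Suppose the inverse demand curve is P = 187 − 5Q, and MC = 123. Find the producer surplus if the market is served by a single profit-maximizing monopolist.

The monopolist equates marginal revenue to marginal cost: 187 − 10Q = 123, so Q = 6.4. From demand, P = 155.
PS = (155 − 123)·6.4 = 204.8.

PS = 204.8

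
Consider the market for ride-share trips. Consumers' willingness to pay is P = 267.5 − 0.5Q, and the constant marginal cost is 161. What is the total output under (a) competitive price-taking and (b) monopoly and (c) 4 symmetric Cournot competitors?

Competition: Q = 213; Monopoly: Q = 106.5; Cournot: Q = 170.4

Under competition P = MC = 161, so Q = (267.5 − 161)/0.5 = 213.
Monopoly sets MR = MC: 267.5 − Q = 161 ⇒ Q = 106.5, P = 267.5 − 0.5·106.5 = 214.25.
Cournot with 4 identical firms: the symmetric best-response condition is 267.5 − 2.5q = 161. Each firm produces q = 42.6, total output Q = 170.4, price P = 182.3.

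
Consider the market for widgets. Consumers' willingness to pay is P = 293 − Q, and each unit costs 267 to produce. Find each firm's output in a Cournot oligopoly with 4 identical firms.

q_i = 5.2

Cournot with 4 identical firms: the symmetric best-response condition is 293 − 5q = 267. Each firm produces q = 5.2, total output Q = 20.8, price P = 272.2.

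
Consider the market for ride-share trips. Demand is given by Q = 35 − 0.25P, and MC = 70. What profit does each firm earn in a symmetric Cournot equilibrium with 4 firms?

π_i = 49

Inverting demand: P = 140 − 4Q.
Cournot with 4 identical firms: the symmetric best-response condition is 140 − 20q = 70. Each firm produces q = 3.5, total output Q = 14, price P = 84.
Each firm's profit = (84 − 70)·3.5 = 49.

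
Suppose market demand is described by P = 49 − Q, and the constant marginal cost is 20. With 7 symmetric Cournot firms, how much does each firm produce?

q_i = 3.625

In a 7-firm Cournot equilibrium, symmetry and the first-order condition give q = (49 − 20)/(8) = 3.625. So Q = 25.375 and P = 23.625.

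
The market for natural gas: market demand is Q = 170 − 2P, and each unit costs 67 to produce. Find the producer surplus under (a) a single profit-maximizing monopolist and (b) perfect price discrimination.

Monopoly: PS = 162; Perfect PD: PS = 324

Inverting demand: P = 85 − 0.5Q.
The monopolist equates marginal revenue to marginal cost: 85 − Q = 67, so Q = 18. From demand, P = 76.
PS = (76 − 67)·18 = 162.
With perfect price discrimination, output is the efficient level Q = 36 (where demand meets MC), but every buyer pays their willingness to pay: CS = 0 and PS = total surplus.
PS = ½·(85 − 67)·36 = 324.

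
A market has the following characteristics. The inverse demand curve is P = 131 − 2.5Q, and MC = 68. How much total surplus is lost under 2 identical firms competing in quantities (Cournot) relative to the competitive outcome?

Under competition P = MC = 68, so Q = (131 − 68)/2.5 = 25.2.
With 2 symmetric Cournot firms, each firm's FOC gives 131 − 7.5q = 68, so q = 8.4, Q = 2·8.4 = 16.8, and P = 89.
DWL is the triangle between Q = 16.8 and Q = 25.2: ½·(25.2 − 16.8)·(89 − 68) = 88.2.

DWL = 88.2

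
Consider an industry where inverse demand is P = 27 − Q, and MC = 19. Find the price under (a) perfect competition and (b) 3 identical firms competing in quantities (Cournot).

Competition: P = 19; Cournot: P = 21

Under competition P = MC = 19, so Q = (27 − 19)/1 = 8.
With 3 symmetric Cournot firms, each firm's FOC gives 27 − 4q = 19, so q = 2, Q = 3·2 = 6, and P = 21.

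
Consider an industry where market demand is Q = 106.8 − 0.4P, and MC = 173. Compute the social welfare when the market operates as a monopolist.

Inverting demand: P = 267 − 2.5Q.
Monopoly sets MR = MC: 267 − 5Q = 173 ⇒ Q = 18.8, P = 267 − 2.5·18.8 = 220.
CS = ½·(267 − 220)·18.8 = 441.8; PS = (220 − 173)·18.8 = 883.6; TS = 1325.4.

TS = 1325.4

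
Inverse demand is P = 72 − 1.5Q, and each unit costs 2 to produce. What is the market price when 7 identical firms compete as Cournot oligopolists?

P = 10.75

In a 7-firm Cournot equilibrium, symmetry and the first-order condition give q = (72 − 2)/(12) = 35/6. So Q = 245/6 and P = 10.75.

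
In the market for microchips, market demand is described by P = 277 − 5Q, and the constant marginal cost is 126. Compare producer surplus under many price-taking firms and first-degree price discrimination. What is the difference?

Producer surplus rises by 2280.1

Perfect competition: P = MC = 126, so 277 − 5Q = 126 and Q = 30.2.
PS = (126 − 126)·30.2 = 0.
Under first-degree price discrimination the firm charges each unit its demand price and produces up to where P = MC, i.e. Q = 30.2. Consumer surplus is zero; producer surplus equals total surplus.
PS = ½·(277 − 126)·30.2 = 2280.1.
Change in producer surplus: 2280.1 − 0 = 2280.1.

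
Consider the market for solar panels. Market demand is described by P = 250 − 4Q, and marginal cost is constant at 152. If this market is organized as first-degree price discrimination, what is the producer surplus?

PS = 1200.5

Under first-degree price discrimination the firm charges each unit its demand price and produces up to where P = MC, i.e. Q = 24.5. Consumer surplus is zero; producer surplus equals total surplus.
PS = ½·(250 − 152)·24.5 = 1200.5.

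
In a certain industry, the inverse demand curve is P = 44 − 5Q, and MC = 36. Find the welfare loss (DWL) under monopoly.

DWL = 1.6

Competitive firms price at marginal cost: P = 36, giving Q = 1.6.
The monopolist equates marginal revenue to marginal cost: 44 − 10Q = 36, so Q = 0.8. From demand, P = 40.
DWL is the triangle between Q = 0.8 and Q = 1.6: ½·(1.6 − 0.8)·(40 − 36) = 1.6.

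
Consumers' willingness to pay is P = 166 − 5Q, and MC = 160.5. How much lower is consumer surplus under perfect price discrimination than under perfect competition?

Under competition P = MC = 160.5, so Q = (166 − 160.5)/5 = 1.1.
CS = ½·(166 − 160.5)·1.1 = 3.025.
Under first-degree price discrimination the firm charges each unit its demand price and produces up to where P = MC, i.e. Q = 1.1. Consumer surplus is zero; producer surplus equals total surplus.
CS = 0.
Change in consumer surplus: 0 − 3.025 = −3.025.

CS falls by 3.025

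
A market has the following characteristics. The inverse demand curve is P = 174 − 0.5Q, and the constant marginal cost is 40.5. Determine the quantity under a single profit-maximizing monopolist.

A monopolist chooses Q where MR = MC. MR = 174 − Q; setting this equal to 40.5 gives Q = 133.5 and P = 107.25.

Q = 133.5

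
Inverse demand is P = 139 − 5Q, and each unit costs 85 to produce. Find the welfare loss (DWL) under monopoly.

Under competition P = MC = 85, so Q = (139 − 85)/5 = 10.8.
The monopolist equates marginal revenue to marginal cost: 139 − 10Q = 85, so Q = 5.4. From demand, P = 112.
DWL is the triangle between Q = 5.4 and Q = 10.8: ½·(10.8 − 5.4)·(112 − 85) = 72.9.

DWL = 72.9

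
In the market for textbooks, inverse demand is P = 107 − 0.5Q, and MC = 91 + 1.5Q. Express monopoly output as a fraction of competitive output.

Monopoly sets MR = MC: 107 − Q = 91 + 1.5Q ⇒ Q = 6.4, P = 107 − 0.5·6.4 = 103.8.
Under competition P = MC: 107 − 0.5Q = 91 + 1.5Q ⇒ Q = 8, P = 103.
Ratio Q_m/Q_c = 6.4/8 = 0.8.

Q_m/Q_c = 0.8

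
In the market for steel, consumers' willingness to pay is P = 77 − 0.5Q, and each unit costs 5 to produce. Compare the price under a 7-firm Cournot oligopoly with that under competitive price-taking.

Cournot with 7 identical firms: the symmetric best-response condition is 77 − 4q = 5. Each firm produces q = 18, total output Q = 126, price P = 14.
Competitive firms price at marginal cost: P = 5, giving Q = 144.

Cournot: P = 14; Competition: P = 5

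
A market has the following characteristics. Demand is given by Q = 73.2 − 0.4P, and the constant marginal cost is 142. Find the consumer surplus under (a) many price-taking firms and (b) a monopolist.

Inverting demand: P = 183 − 2.5Q.
Perfect competition: P = MC = 142, so 183 − 2.5Q = 142 and Q = 16.4.
CS = ½·(183 − 142)·16.4 = 336.2.
The monopolist equates marginal revenue to marginal cost: 183 − 5Q = 142, so Q = 8.2. From demand, P = 162.5.
CS = ½·(183 − 162.5)·8.2 = 84.05.

Competition: CS = 336.2; Monopoly: CS = 84.05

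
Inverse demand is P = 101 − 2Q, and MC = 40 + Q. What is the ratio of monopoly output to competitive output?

A monopolist chooses Q where MR = MC. MR = 101 − 4Q; setting this equal to 40 + Q gives Q = 12.2 and P = 76.6.
Under competition P = MC: 101 − 2Q = 40 + Q ⇒ Q = 61/3, P = 181/3.
Ratio Q_m/Q_c = 12.2/(61/3) = 0.6.

Q_m/Q_c = 0.6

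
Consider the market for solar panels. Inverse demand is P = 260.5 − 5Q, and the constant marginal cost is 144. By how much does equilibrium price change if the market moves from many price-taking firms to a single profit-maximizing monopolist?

P rises by 58.25

Under competition P = MC = 144, so Q = (260.5 − 144)/5 = 23.3.
The monopolist equates marginal revenue to marginal cost: 260.5 − 10Q = 144, so Q = 11.65. From demand, P = 202.25.
Change in equilibrium price: 202.25 − 144 = 58.25.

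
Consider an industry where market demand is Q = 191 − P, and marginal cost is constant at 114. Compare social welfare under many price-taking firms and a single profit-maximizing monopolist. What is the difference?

TS falls by 741.125

Inverting demand: P = 191 − Q.
Perfect competition: P = MC = 114, so 191 − Q = 114 and Q = 77.
CS = ½·(191 − 114)·77 = 2964.5; PS = (114 − 114)·77 = 0; TS = 2964.5.
A monopolist chooses Q where MR = MC. MR = 191 − 2Q; setting this equal to 114 gives Q = 38.5 and P = 152.5.
CS = ½·(191 − 152.5)·38.5 = 741.125; PS = (152.5 − 114)·38.5 = 1482.25; TS = 2223.375.
Change in social welfare: 2223.375 − 2964.5 = −741.125.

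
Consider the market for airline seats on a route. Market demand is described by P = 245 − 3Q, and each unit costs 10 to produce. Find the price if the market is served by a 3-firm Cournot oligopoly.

P = 68.75

In a 3-firm Cournot equilibrium, symmetry and the first-order condition give q = (245 − 10)/(12) = 235/12. So Q = 58.75 and P = 68.75.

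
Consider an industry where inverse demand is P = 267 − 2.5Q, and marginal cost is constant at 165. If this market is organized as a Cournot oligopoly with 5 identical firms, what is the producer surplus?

In a 5-firm Cournot equilibrium, symmetry and the first-order condition give q = (267 − 165)/(15) = 6.8. So Q = 34 and P = 182.
PS = (182 − 165)·34 = 578.

PS = 578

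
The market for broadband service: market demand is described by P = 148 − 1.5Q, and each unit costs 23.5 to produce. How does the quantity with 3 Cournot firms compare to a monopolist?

Cournot: Q = 62.25; Monopoly: Q = 41.5

Cournot with 3 identical firms: the symmetric best-response condition is 148 − 6q = 23.5. Each firm produces q = 20.75, total output Q = 62.25, price P = 54.625.
A monopolist chooses Q where MR = MC. MR = 148 − 3Q; setting this equal to 23.5 gives Q = 41.5 and P = 85.75.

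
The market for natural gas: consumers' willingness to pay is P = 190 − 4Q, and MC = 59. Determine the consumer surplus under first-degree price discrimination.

A perfectly discriminating monopolist sells every unit with P(Q) ≥ MC(Q), so output equals the competitive quantity Q = 32.75. Each buyer pays their reservation price, so CS = 0 and the firm captures all surplus.
CS = 0.

CS = 0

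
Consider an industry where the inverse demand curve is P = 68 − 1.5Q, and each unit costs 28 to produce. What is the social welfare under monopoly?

TS = 400

The monopolist equates marginal revenue to marginal cost: 68 − 3Q = 28, so Q = 40/3. From demand, P = 48.
CS = ½·(68 − 48)·40/3 = 400/3; PS = (48 − 28)·40/3 = 800/3; TS = 400.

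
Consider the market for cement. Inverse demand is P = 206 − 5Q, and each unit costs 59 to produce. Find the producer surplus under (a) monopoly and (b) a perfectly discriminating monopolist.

The monopolist equates marginal revenue to marginal cost: 206 − 10Q = 59, so Q = 14.7. From demand, P = 132.5.
PS = (132.5 − 59)·14.7 = 1080.45.
Under first-degree price discrimination the firm charges each unit its demand price and produces up to where P = MC, i.e. Q = 29.4. Consumer surplus is zero; producer surplus equals total surplus.
PS = ½·(206 − 59)·29.4 = 2160.9.

Monopoly: PS = 1080.45; Perfect PD: PS = 2160.9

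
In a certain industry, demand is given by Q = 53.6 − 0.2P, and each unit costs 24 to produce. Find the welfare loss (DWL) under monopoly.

Inverting demand: P = 268 − 5Q.
Under competition P = MC = 24, so Q = (268 − 24)/5 = 48.8.
The monopolist equates marginal revenue to marginal cost: 268 − 10Q = 24, so Q = 24.4. From demand, P = 146.
DWL is the triangle between Q = 24.4 and Q = 48.8: ½·(48.8 − 24.4)·(146 − 24) = 1488.4.

DWL = 1488.4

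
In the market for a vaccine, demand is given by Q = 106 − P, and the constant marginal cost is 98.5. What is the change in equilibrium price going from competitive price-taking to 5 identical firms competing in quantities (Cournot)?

Inverting demand: P = 106 − Q.
Under competition P = MC = 98.5, so Q = (106 − 98.5)/1 = 7.5.
In a 5-firm Cournot equilibrium, symmetry and the first-order condition give q = (106 − 98.5)/(6) = 1.25. So Q = 6.25 and P = 99.75.
Change in equilibrium price: 99.75 − 98.5 = 1.25.

Equilibrium price rises by 1.25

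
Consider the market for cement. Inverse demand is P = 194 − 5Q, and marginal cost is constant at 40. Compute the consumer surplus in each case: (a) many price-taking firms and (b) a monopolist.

Perfect competition: P = MC = 40, so 194 − 5Q = 40 and Q = 30.8.
CS = ½·(194 − 40)·30.8 = 2371.6.
A monopolist chooses Q where MR = MC. MR = 194 − 10Q; setting this equal to 40 gives Q = 15.4 and P = 117.
CS = ½·(194 − 117)·15.4 = 592.9.

Competition: CS = 2371.6; Monopoly: CS = 592.9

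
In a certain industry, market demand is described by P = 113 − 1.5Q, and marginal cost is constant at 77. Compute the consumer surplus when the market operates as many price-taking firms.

CS = 432

Competitive firms price at marginal cost: P = 77, giving Q = 24.
CS = ½·(113 − 77)·24 = 432.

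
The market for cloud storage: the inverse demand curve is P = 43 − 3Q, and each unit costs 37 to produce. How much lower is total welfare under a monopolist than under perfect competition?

Under competition P = MC = 37, so Q = (43 − 37)/3 = 2.
CS = ½·(43 − 37)·2 = 6; PS = (37 − 37)·2 = 0; TS = 6.
A monopolist chooses Q where MR = MC. MR = 43 − 6Q; setting this equal to 37 gives Q = 1 and P = 40.
CS = ½·(43 − 40)·1 = 1.5; PS = (40 − 37)·1 = 3; TS = 4.5.
Change in total welfare: 4.5 − 6 = −1.5.

Total welfare falls by 1.5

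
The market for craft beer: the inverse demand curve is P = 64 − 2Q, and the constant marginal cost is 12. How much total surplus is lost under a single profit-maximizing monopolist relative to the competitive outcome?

DWL = 169

Perfect competition: P = MC = 12, so 64 − 2Q = 12 and Q = 26.
Monopoly sets MR = MC: 64 − 4Q = 12 ⇒ Q = 13, P = 64 − 2·13 = 38.
DWL is the triangle between Q = 13 and Q = 26: ½·(26 − 13)·(38 − 12) = 169.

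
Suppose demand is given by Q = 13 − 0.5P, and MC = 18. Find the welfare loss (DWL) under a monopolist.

DWL = 4

Inverting demand: P = 26 − 2Q.
Competitive firms price at marginal cost: P = 18, giving Q = 4.
A monopolist chooses Q where MR = MC. MR = 26 − 4Q; setting this equal to 18 gives Q = 2 and P = 22.
DWL is the triangle between Q = 2 and Q = 4: ½·(4 − 2)·(22 − 18) = 4.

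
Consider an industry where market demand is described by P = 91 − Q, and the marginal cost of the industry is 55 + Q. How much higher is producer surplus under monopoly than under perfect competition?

PS rises by 54

Under competition P = MC: 91 − Q = 55 + Q ⇒ Q = 18, P = 73.
PS = P·Q − VC(Q) = 73·18 − (55·18 + ½·1·18²) = 162.
Monopoly sets MR = MC: 91 − 2Q = 55 + Q ⇒ Q = 12, P = 91 − 12 = 79.
PS = P·Q − VC(Q) = 79·12 − (55·12 + ½·1·12²) = 216.
Change in producer surplus: 216 − 162 = 54.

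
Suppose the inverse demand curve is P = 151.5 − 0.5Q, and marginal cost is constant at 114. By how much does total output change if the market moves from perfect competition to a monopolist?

Under competition P = MC = 114, so Q = (151.5 − 114)/0.5 = 75.
Monopoly sets MR = MC: 151.5 − Q = 114 ⇒ Q = 37.5, P = 151.5 − 0.5·37.5 = 132.75.
Change in total output: 37.5 − 75 = −37.5.

Total output falls by 37.5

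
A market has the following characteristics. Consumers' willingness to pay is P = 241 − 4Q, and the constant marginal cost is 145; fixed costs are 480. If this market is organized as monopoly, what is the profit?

Profit = 96

The monopolist equates marginal revenue to marginal cost: 241 − 8Q = 145, so Q = 12. From demand, P = 193.
Profit = (193 − 145)·12 − 480 = 96.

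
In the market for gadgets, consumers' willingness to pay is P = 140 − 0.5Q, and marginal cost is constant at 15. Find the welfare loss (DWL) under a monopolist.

Competitive firms price at marginal cost: P = 15, giving Q = 250.
A monopolist chooses Q where MR = MC. MR = 140 − Q; setting this equal to 15 gives Q = 125 and P = 77.5.
DWL is the triangle between Q = 125 and Q = 250: ½·(250 − 125)·(77.5 − 15) = 3906.25.

DWL = 3906.25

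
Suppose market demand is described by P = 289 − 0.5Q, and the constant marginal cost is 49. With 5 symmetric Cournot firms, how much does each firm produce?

In a 5-firm Cournot equilibrium, symmetry and the first-order condition give q = (289 − 49)/(3) = 80. So Q = 400 and P = 89.

q_i = 80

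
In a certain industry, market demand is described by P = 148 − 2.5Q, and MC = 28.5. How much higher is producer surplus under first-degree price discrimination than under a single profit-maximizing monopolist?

Monopoly sets MR = MC: 148 − 5Q = 28.5 ⇒ Q = 23.9, P = 148 − 2.5·23.9 = 88.25.
PS = (88.25 − 28.5)·23.9 = 1428.025.
Under first-degree price discrimination the firm charges each unit its demand price and produces up to where P = MC, i.e. Q = 47.8. Consumer surplus is zero; producer surplus equals total surplus.
PS = ½·(148 − 28.5)·47.8 = 2856.05.
Change in producer surplus: 2856.05 − 1428.025 = 1428.025.

PS rises by 1428.025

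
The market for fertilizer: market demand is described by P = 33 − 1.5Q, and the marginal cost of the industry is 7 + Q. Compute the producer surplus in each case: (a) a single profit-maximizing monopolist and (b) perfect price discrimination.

A monopolist chooses Q where MR = MC. MR = 33 − 3Q; setting this equal to 7 + Q gives Q = 6.5 and P = 23.25.
PS = P·Q − VC(Q) = 23.25·6.5 − (7·6.5 + ½·1·6.5²) = 84.5.
With perfect price discrimination, output is the efficient level Q = 10.4 (where demand meets MC), but every buyer pays their willingness to pay: CS = 0 and PS = total surplus.
PS = ½·(33 − 7)·10.4 = 135.2.

Monopoly: PS = 84.5; Perfect PD: PS = 135.2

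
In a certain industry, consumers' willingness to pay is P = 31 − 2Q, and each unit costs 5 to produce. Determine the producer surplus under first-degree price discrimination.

PS = 169

With perfect price discrimination, output is the efficient level Q = 13 (where demand meets MC), but every buyer pays their willingness to pay: CS = 0 and PS = total surplus.
PS = ½·(31 − 5)·13 = 169.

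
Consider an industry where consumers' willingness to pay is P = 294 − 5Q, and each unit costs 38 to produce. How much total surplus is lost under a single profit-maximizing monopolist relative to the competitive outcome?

DWL = 1638.4

Competitive firms price at marginal cost: P = 38, giving Q = 51.2.
Monopoly sets MR = MC: 294 − 10Q = 38 ⇒ Q = 25.6, P = 294 − 5·25.6 = 166.
DWL is the triangle between Q = 25.6 and Q = 51.2: ½·(51.2 − 25.6)·(166 − 38) = 1638.4.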